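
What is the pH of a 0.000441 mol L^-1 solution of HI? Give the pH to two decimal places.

HI is a strong acid and dissociates completely, so [H+] = 0.000441 M.
pH = -log(0.000441) = 3.36

pH = 3.36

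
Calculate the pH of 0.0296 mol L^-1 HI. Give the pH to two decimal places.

pH = 1.53

HI is a strong acid and dissociates completely, so [H+] = 0.0296 M.
pH = -log(0.0296) = 1.53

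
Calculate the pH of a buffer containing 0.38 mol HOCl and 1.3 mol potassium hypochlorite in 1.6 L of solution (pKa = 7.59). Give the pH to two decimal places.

pH = 8.12

Henderson–Hasselbalch: pH = pKa + log([OCl-]/[HOCl]) = 7.59 + log(1.3/0.38)
pH = 7.59 + (+0.534) = 8.12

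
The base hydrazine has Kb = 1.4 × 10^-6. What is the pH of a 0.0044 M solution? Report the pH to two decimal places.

N2H4 + H2O ⇌ N2H5+ + OH-
From the ICE table, Kb = x²/(0.0044 − x) = 1.4 × 10^-6.
Assume x ≪ 0.0044: x ≈ √(1.4 × 10^-6 × 0.0044) = 7.85 × 10^-5 M
Check: 1.8% ionized — well under 5%, approximation valid.
pOH = 4.11, so pH = 14.00 − pOH = 9.89

pH = 9.89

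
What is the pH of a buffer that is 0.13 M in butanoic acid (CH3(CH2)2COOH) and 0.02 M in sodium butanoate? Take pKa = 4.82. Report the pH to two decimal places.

pH = pKa + log([A⁻]/[HA]) = 4.82 + log(0.02/0.13)
pH = 4.82 + (-0.813) = 4.01

pH = 4.01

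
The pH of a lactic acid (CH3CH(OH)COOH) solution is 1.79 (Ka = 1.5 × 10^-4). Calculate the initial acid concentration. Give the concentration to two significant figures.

[H+] = 10^(-1.79) = 1.62 × 10^-2 M = x
Ka = x²/(C₀ − x) ⇒ C₀ = x + x²/Ka
C₀ = 1.62 × 10^-2 + (1.62 × 10^-2)²/(1.5 × 10^-4) = 1.77 M

C₀ = 1.8 M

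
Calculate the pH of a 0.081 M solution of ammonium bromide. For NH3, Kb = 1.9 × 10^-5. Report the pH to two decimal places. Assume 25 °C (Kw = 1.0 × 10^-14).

NH4+ is the conjugate acid of the weak base NH3.
Ka = Kw/Kb = 1.0×10^-14 / 1.9 × 10^-5 = 5.26 × 10^-10
From the ICE table, Ka = [H+]²/(0.081 − [H+]) = 5.26 × 10^-10.
Since Ka ≪ C₀, [H+] ≈ √(Ka·C₀) = 6.53 × 10^-6 M.
([H+]/C₀ = 0.0081% < 5%, so the approximation holds.)
pH = −log[H+] = −log(6.53 × 10^-6) = 5.19

pH = 5.19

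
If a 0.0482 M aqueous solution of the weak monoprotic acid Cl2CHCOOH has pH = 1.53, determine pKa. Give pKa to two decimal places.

[H+] = 10^(-1.53) = 2.95 × 10^-2 M
At equilibrium [HA] = 0.0482 − 2.95 × 10^-2 = 1.87 × 10^-2 M
Ka = [H+][A-]/[HA] = (2.95 × 10^-2)² / 1.87 × 10^-2 = 4.65 × 10^-2
pKa = -log(4.65 × 10^-2) = 1.33

pKa = 1.33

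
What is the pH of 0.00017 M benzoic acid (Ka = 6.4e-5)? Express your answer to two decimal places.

C6H5COOH ⇌ C6H5COO- + H+
From the ICE table, Ka = x²/(0.00017 − x) = 6.4 × 10^-5.
Here C₀/Ka ≈ 2.66, so the small-x approximation fails. Use the quadratic:
x = [−6.4e-05 + √(6.4e-05² + 4.35e-08)]/2 = 7.71 × 10^-5 M
pH = −log[H+] = −log(7.71 × 10^-5) = 4.11

pH = 4.11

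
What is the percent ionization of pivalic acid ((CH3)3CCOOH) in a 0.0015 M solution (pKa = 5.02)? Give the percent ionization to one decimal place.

(CH3)3CCOOH ⇌ (CH3)3CCOO- + H+; let x = [H+] at equilibrium.
Ka = 10^(−5.02) = 9.55 × 10^-6
Solve x² + 9.55e-06x − 1.43e-08 = 0 → x = 1.15 × 10^-4 M
% ionization = x/C₀ × 100% = 1.15 × 10^-4/0.0015 × 100% = 7.7%

7.7%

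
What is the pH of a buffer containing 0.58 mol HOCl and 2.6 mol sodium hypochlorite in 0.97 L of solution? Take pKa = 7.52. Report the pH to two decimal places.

pH = 8.17

Henderson–Hasselbalch: pH = pKa + log([OCl-]/[HOCl]) = 7.52 + log(2.6/0.58)
pH = 7.52 + (+0.652) = 8.17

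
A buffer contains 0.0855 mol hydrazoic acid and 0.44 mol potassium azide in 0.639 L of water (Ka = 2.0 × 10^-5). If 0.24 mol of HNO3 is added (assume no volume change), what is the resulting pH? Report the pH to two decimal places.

Added H+ converts N3- to HN3: HN3 → 0.326 mol, N3- → 0.2 mol.
pKa = −log(2.0 × 10^-5) = 4.699
pH = pKa + log([A⁻]/[HA]) = 4.699 + log(0.2/0.326) = 4.699 -0.212

pH = 4.49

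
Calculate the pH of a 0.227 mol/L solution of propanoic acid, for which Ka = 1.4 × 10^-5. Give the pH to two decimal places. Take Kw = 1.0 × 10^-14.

CH3CH2COOH ⇌ CH3CH2COO- + H+
Ka = [H+]²/(0.227 − [H+]) = 1.4 × 10^-5
Since Ka ≪ C₀, [H+] ≈ √(Ka·C₀) = 1.78 × 10^-3 M.
([H+]/C₀ = 0.79% < 5%, so the approximation holds.)
pH = −log(1.78 × 10^-3) = 2.75

pH = 2.75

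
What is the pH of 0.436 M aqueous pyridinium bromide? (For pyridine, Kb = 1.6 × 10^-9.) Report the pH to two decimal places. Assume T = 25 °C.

C5H5NH+ is the conjugate acid of the weak base C5H5N.
Ka = Kw/Kb = 1.0×10^-14 / 1.6 × 10^-9 = 6.25 × 10^-6
Ka = [H+]²/(0.436 − [H+]) = 6.25 × 10^-6
Since Ka ≪ C₀, [H+] ≈ √(Ka·C₀) = 1.65 × 10^-3 M.
pH = −log(1.65 × 10^-3) = 2.78

pH = 2.78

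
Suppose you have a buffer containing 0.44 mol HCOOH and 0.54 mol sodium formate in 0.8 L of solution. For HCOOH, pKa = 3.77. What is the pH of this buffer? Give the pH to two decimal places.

Henderson–Hasselbalch: pH = pKa + log([HCOO-]/[HCOOH]) = 3.77 + log(0.54/0.44)
pH = 3.77 + (+0.089) = 3.86

pH = 3.86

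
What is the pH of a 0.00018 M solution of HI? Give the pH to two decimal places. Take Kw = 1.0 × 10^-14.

HI is a strong acid and dissociates completely, so [H+] = 0.00018 M.
pH = -log(0.00018) = 3.74

pH = 3.74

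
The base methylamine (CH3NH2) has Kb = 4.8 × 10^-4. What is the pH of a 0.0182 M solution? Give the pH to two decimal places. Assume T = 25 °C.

CH3NH2 + H2O ⇌ CH3NH3+ + OH-
Let x = [OH-] at equilibrium. Kb = x²/(0.0182 − x).
The 5% rule fails; solving x² + Kb·x − Kb·C₀ = 0 exactly:
x = (−Kb + √(Kb² + 4·Kb·C₀))/2 = 2.73 × 10^-3 M
pOH = 2.56, so pH = 14.00 − pOH = 11.44

pH = 11.44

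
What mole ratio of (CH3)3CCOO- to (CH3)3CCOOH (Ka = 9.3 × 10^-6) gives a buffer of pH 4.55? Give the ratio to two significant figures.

pKa = -log(9.3 × 10^-6) = 5.032
pH = pKa + log(r) ⇒ log(r) = 4.55 − 5.032 = -0.482
r = [(CH3)3CCOO-]/[(CH3)3CCOOH] = 10^(-0.482) = 0.33

ratio = 0.33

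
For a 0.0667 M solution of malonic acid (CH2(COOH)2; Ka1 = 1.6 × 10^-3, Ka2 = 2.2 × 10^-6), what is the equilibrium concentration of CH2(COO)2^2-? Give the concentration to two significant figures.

First ionization gives [H+] ≈ [CH2(COOH)COO-] = 9.56 × 10^-3 M.
Second step: Ka2 = [H+][CH2(COO)2^2-]/[CH2(COOH)COO-] ≈ [CH2(COO)2^2-] (since [H+] ≈ [CH2(COOH)COO-]).
So [CH2(COO)2^2-] ≈ Ka2.

2.2 × 10^-6 M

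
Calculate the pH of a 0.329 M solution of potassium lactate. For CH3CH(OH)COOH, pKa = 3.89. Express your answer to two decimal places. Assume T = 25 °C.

CH3CH(OH)COO- is the conjugate base of the weak acid CH3CH(OH)COOH.
Ka = 10^(−3.89) = 1.29 × 10^-4
Kb = Kw/Ka = 1.0×10^-14 / 1.29 × 10^-4 = 7.75 × 10^-11
From the ICE table, Kb = [OH-]²/(0.329 − [OH-]) = 7.75 × 10^-11.
Neglecting [OH-] in the denominator: [OH-] = √(7.75 × 10^-11 × 0.329) = 5.05 × 10^-6 M
Check: 0.0015% ionized — well under 5%, approximation valid.
pOH = −log(5.05 × 10^-6) = 5.30; pH = 14.00 − 5.30 = 8.70

pH = 8.70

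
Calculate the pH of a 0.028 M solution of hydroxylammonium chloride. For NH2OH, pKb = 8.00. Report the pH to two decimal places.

NH3OH+ is the conjugate acid of the weak base NH2OH.
Kb = 10^(−8.00) = 1.00 × 10^-8
Ka = Kw/Kb = 1.0×10^-14 / 1.00 × 10^-8 = 1.00 × 10^-6
Ka = [H+]²/(0.028 − [H+]) = 1.00 × 10^-6
Assume [H+] ≪ 0.028: [H+] ≈ √(1.00 × 10^-6 × 0.028) = 1.67 × 10^-4 M
([H+]/C₀ = 0.6% < 5%, so the approximation holds.)
pH = −log(1.67 × 10^-4) = 3.78

pH = 3.78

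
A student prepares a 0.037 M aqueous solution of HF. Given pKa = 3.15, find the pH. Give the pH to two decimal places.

pH = 2.32

HF ⇌ F- + H+
Ka = 10^(−3.15) = 7.08 × 10^-4
From the ICE table, Ka = [H+]²/(0.037 − [H+]) = 7.08 × 10^-4.
Here C₀/Ka ≈ 52.3, so the small-[H+] approximation fails. Use the quadratic:
[H+] = (−Ka + √(Ka² + 4·Ka·C₀))/2 = 4.78 × 10^-3 M
pH = −log[H+] = −log(4.78 × 10^-3) = 2.32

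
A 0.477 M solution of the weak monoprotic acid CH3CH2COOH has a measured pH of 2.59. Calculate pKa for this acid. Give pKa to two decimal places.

[H+] = 10^(-2.59) = 2.57 × 10^-3 M
At equilibrium [HA] = 0.477 − 2.57 × 10^-3 = 4.74 × 10^-1 M
Ka = [H+][A-]/[HA] = (2.57 × 10^-3)² / 4.74 × 10^-1 = 1.39 × 10^-5
pKa = -log(1.39 × 10^-5) = 4.86

pKa = 4.86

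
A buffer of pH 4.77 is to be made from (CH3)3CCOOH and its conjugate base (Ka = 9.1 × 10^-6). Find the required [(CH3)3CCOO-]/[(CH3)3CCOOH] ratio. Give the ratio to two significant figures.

pKa = -log(9.1 × 10^-6) = 5.041
pH = pKa + log(r) ⇒ log(r) = 4.77 − 5.041 = -0.271
r = [(CH3)3CCOO-]/[(CH3)3CCOOH] = 10^(-0.271) = 0.536

ratio = 0.54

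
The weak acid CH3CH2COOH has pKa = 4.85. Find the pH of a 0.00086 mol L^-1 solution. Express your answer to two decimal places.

CH3CH2COOH ⇌ CH3CH2COO- + H+
Ka = 10^(−4.85) = 1.41 × 10^-5
Ka = [H+]²/(0.00086 − [H+]) = 1.41 × 10^-5
The 5% rule fails; solving [H+]² + Ka·[H+] − Ka·C₀ = 0 exactly:
[H+] = [−1.41e-05 + √(1.41e-05² + 4.85e-08)]/2 = 1.03 × 10^-4 M
pH = −log(1.03 × 10^-4) = 3.99

pH = 3.99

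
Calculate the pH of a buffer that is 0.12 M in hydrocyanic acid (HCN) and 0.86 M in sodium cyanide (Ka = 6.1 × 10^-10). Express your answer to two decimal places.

pH = 10.07

pKa = −log(6.1 × 10^-10) = 9.215
Using pH = pKa + log([base]/[acid]) with [base]/[acid] = 0.86/0.12:
pH = 9.215 + (+0.855) = 10.07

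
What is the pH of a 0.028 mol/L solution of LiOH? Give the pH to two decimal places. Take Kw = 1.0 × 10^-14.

LiOH is a strong base; [OH-] = 0.028 M.
pOH = -log(0.028) = 1.55
pH = 14.00 - 1.55 = 12.45

pH = 12.45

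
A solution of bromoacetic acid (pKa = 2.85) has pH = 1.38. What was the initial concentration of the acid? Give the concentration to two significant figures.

C₀ = 1.3 M

[H+] = 10^(-1.38) = 4.17 × 10^-2 M = x
Ka = 10^(−2.85) = 1.41 × 10^-3
Ka = x²/(C₀ − x) ⇒ C₀ = x + x²/Ka
C₀ = 4.17 × 10^-2 + (4.17 × 10^-2)²/(1.41 × 10^-3) = 1.27 M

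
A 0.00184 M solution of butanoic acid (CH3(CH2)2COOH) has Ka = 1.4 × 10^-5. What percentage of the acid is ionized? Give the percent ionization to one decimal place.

8.4%

CH3(CH2)2COOH ⇌ CH3(CH2)2COO- + H+; let x = [H+] at equilibrium.
Ka = x²/(C₀ − x); solving the quadratic gives x = 1.54 × 10^-4 M.
% ionization = x/C₀ × 100% = 1.54 × 10^-4/0.00184 × 100% = 8.4%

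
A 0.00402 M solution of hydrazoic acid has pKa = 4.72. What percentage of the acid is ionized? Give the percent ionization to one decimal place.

6.7%

HN3 ⇌ N3- + H+; let x = [H+] at equilibrium.
Ka = 10^(−4.72) = 1.91 × 10^-5
Solve x² + 1.91e-05x − 7.68e-08 = 0 → x = 2.68 × 10^-4 M
Fraction ionized = 2.68 × 10^-4 / 0.00402 = 0.0667 → 6.7%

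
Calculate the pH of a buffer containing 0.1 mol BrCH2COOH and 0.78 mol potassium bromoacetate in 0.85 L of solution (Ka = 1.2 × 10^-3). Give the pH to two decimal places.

pKa = −log(1.2 × 10^-3) = 2.921
Using pH = pKa + log([base]/[acid]) with [base]/[acid] = 0.78/0.1:
pH = 2.921 + (+0.892) = 3.81

pH = 3.81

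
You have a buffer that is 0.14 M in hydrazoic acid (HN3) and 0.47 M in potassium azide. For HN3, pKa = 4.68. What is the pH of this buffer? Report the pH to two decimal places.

pH = 5.21

Using pH = pKa + log([base]/[acid]) with [base]/[acid] = 0.47/0.14:
pH = 4.68 + (+0.526) = 5.21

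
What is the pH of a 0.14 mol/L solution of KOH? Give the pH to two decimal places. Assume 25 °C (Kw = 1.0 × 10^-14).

pH = 13.15

KOH is a strong base; [OH-] = 0.14 M.
pOH = -log(0.14) = 0.85
pH = 14.00 - 0.85 = 13.15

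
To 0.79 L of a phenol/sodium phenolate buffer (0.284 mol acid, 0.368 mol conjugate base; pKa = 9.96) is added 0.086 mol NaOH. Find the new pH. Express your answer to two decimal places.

pH = 10.32

OH- converts C6H5OH to C6H5O-: C6H5OH → 0.198 mol, C6H5O- → 0.454 mol.
pH = pKa + log([A⁻]/[HA]) = 9.96 + log(0.454/0.198) = 9.96 +0.360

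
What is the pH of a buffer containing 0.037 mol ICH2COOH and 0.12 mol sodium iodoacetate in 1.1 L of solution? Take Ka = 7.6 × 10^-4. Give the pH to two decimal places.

pH = 3.63

pKa = −log(7.6 × 10^-4) = 3.119
Henderson–Hasselbalch: pH = pKa + log([ICH2COO-]/[ICH2COOH]) = 3.119 + log(0.12/0.037)
pH = 3.119 + (+0.511) = 3.63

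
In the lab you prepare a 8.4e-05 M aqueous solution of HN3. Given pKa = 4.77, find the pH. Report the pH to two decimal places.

HN3 ⇌ N3- + H+
Ka = 10^(−4.77) = 1.70 × 10^-5
Ka = x²/(8.4e-05 − x) = 1.70 × 10^-5
Here C₀/Ka ≈ 4.94, so the small-x approximation fails. Use the quadratic:
x = [−1.7e-05 + √(1.7e-05² + 5.71e-09)]/2 = 3.02 × 10^-5 M
pH = −log[H+] = −log(3.02 × 10^-5) = 4.52

pH = 4.52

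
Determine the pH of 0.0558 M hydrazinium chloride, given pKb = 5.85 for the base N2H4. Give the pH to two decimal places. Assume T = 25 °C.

N2H5+ is the conjugate acid of the weak base N2H4.
Kb = 10^(−5.85) = 1.41 × 10^-6
Ka = Kw/Kb = 1.0×10^-14 / 1.41 × 10^-6 = 7.09 × 10^-9
Ka = [H+]²/(0.0558 − [H+]) = 7.09 × 10^-9
Neglecting [H+] in the denominator: [H+] = √(7.09 × 10^-9 × 0.0558) = 1.99 × 10^-5 M
pH = −log(1.99 × 10^-5) = 4.70

pH = 4.70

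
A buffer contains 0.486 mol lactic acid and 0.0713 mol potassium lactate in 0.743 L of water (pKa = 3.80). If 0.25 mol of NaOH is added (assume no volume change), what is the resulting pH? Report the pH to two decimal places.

After neutralization: n(CH3CH(OH)COOH) = 0.236 mol, n(CH3CH(OH)COO-) = 0.321 mol.
Henderson–Hasselbalch with mole ratio 0.321/0.236: pH = 3.80 + (+0.134)

pH = 3.93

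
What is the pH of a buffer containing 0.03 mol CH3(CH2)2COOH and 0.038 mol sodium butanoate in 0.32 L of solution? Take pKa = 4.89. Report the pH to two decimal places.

pH = 4.99

pH = pKa + log([A⁻]/[HA]) = 4.89 + log(0.038/0.03)
pH = 4.89 + (+0.103) = 4.99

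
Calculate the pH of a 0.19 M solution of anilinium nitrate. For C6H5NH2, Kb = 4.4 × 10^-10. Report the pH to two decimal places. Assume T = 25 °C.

C6H5NH3+ is the conjugate acid of the weak base C6H5NH2.
Ka = Kw/Kb = 1.0×10^-14 / 4.4 × 10^-10 = 2.27 × 10^-5
Let x = [H+] at equilibrium. Ka = x²/(0.19 − x).
Since Ka ≪ C₀, x ≈ √(Ka·C₀) = 2.08 × 10^-3 M.
pH = −log(2.08 × 10^-3) = 2.68

pH = 2.68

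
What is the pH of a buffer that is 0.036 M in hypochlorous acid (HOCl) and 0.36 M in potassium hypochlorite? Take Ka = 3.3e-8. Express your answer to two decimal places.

pH = 8.48

pKa = −log(3.3 × 10^-8) = 7.481
Henderson–Hasselbalch: pH = pKa + log([OCl-]/[HOCl]) = 7.481 + log(0.36/0.036)
pH = 7.481 + (+1.000) = 8.48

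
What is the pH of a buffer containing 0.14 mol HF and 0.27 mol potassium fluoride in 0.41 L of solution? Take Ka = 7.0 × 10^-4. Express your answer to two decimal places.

pKa = −log(7.0 × 10^-4) = 3.155
pH = pKa + log([A⁻]/[HA]) = 3.155 + log(0.27/0.14)
pH = 3.155 + (+0.285) = 3.44

pH = 3.44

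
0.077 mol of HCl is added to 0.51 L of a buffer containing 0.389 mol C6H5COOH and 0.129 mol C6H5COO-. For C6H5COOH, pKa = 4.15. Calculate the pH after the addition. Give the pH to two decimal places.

pH = 3.20

After neutralization: n(C6H5COOH) = 0.466 mol, n(C6H5COO-) = 0.052 mol.
pH = pKa + log([A⁻]/[HA]) = 4.15 + log(0.052/0.466) = 4.15 -0.952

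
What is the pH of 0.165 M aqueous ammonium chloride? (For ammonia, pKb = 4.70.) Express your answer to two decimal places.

pH = 5.04

NH4+ is the conjugate acid of the weak base NH3.
Kb = 10^(−4.70) = 2.00 × 10^-5
Ka = Kw/Kb = 1.0×10^-14 / 2.00 × 10^-5 = 5.00 × 10^-10
Ka = x²/(0.165 − x) = 5.00 × 10^-10
Neglecting x in the denominator: x = √(5.00 × 10^-10 × 0.165) = 9.08 × 10^-6 M
Check: 0.0055% ionized — well under 5%, approximation valid.
pH = −log[H+] = −log(9.08 × 10^-6) = 5.04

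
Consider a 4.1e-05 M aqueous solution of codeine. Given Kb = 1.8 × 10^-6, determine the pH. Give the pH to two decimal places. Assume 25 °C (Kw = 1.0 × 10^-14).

C18H21NO3 + H2O ⇌ C18H22NO3+ + OH-
From the ICE table, Kb = x²/(4.1e-05 − x) = 1.8 × 10^-6.
Here C₀/Kb ≈ 22.8, so the small-x approximation fails. Use the quadratic:
x = (−Kb + √(Kb² + 4·Kb·C₀))/2 = 7.74 × 10^-6 M
pOH = −log(7.74 × 10^-6) = 5.11; pH = 14.00 − 5.11 = 8.89

pH = 8.89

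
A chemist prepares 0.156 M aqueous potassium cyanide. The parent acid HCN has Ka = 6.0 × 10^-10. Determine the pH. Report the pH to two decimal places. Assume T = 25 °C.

pH = 11.21

CN- is the conjugate base of the weak acid HCN.
Kb = Kw/Ka = 1.0×10^-14 / 6.0 × 10^-10 = 1.67 × 10^-5
Let x = [OH-] at equilibrium. Kb = x²/(0.156 − x).
Neglecting x in the denominator: x = √(1.67 × 10^-5 × 0.156) = 1.61 × 10^-3 M
Check: 1% ionized — well under 5%, approximation valid.
pOH = −log(1.61 × 10^-3) = 2.79; pH = 14.00 − 2.79 = 11.21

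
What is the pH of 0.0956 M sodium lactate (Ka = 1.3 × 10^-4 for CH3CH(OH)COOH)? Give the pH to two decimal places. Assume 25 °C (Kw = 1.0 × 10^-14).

pH = 8.43

CH3CH(OH)COO- is the conjugate base of the weak acid CH3CH(OH)COOH.
Kb = Kw/Ka = 1.0×10^-14 / 1.3 × 10^-4 = 7.69 × 10^-11
Kb = x²/(0.0956 − x) = 7.69 × 10^-11
Neglecting x in the denominator: x = √(7.69 × 10^-11 × 0.0956) = 2.71 × 10^-6 M
Check: 0.0028% ionized — well under 5%, approximation valid.
pOH = −log(2.71 × 10^-6) = 5.57; pH = 14.00 − 5.57 = 8.43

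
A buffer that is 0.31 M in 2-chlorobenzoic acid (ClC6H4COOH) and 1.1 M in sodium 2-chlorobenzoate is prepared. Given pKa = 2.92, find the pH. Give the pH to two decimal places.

pH = pKa + log([A⁻]/[HA]) = 2.92 + log(1.1/0.31)
pH = 2.92 + (+0.550) = 3.47

pH = 3.47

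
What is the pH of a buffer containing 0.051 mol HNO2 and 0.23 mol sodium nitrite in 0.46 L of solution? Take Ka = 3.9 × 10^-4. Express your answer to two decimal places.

pH = 4.06

pKa = −log(3.9 × 10^-4) = 3.409
Henderson–Hasselbalch: pH = pKa + log([NO2-]/[HNO2]) = 3.409 + log(0.23/0.051)
pH = 3.409 + (+0.654) = 4.06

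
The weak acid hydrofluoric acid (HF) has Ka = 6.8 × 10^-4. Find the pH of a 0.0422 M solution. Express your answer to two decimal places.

pH = 2.30

HF ⇌ F- + H+
From the ICE table, Ka = [H+]²/(0.0422 − [H+]) = 6.8 × 10^-4.
The 5% rule fails; solving [H+]² + Ka·[H+] − Ka·C₀ = 0 exactly:
[H+] = (−Ka + √(Ka² + 4·Ka·C₀))/2 = 5.03 × 10^-3 M
pH = −log[H+] = −log(5.03 × 10^-3) = 2.30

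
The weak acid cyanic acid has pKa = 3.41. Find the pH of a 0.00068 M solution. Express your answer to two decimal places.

pH = 3.45

HOCN ⇌ OCN- + H+
Ka = 10^(−3.41) = 3.89 × 10^-4
From the ICE table, Ka = x²/(0.00068 − x) = 3.89 × 10^-4.
x is not negligible relative to C₀; solve x² + 0.000389·x − 2.65e-07 = 0.
x = (−Ka + √(Ka² + 4·Ka·C₀))/2 = 3.55 × 10^-4 M
pH = −log(3.55 × 10^-4) = 3.45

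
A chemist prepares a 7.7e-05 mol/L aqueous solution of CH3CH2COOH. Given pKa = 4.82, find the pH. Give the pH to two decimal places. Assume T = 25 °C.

CH3CH2COOH ⇌ CH3CH2COO- + H+
Ka = 10^(−4.82) = 1.51 × 10^-5
Let x = [H+] at equilibrium. Ka = x²/(7.7e-05 − x).
x is not negligible relative to C₀; solve x² + 1.51e-05·x − 1.16e-09 = 0.
x = (−Ka + √(Ka² + 4·Ka·C₀))/2 = 2.74 × 10^-5 M
pH = −log[H+] = −log(2.74 × 10^-5) = 4.56

pH = 4.56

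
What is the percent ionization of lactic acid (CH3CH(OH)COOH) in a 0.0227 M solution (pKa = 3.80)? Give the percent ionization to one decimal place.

8.0%

CH3CH(OH)COOH ⇌ CH3CH(OH)COO- + H+; let x = [H+] at equilibrium.
Ka = 10^(−3.80) = 1.58 × 10^-4
Ka = x²/(C₀ − x); solving the quadratic gives x = 1.82 × 10^-3 M.
% ionization = x/C₀ × 100% = 1.82 × 10^-3/0.0227 × 100% = 8.0%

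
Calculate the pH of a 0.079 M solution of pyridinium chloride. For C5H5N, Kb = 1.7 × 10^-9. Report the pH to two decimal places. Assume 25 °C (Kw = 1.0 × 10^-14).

C5H5NH+ is the conjugate acid of the weak base C5H5N.
Ka = Kw/Kb = 1.0×10^-14 / 1.7 × 10^-9 = 5.88 × 10^-6
Ka = x²/(0.079 − x) = 5.88 × 10^-6
Assume x ≪ 0.079: x ≈ √(5.88 × 10^-6 × 0.079) = 6.82 × 10^-4 M
pH = −log[H+] = −log(6.82 × 10^-4) = 3.17

pH = 3.17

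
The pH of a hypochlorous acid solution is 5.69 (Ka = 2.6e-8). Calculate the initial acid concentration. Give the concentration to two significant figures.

[H+] = 10^(-5.69) = 2.04 × 10^-6 M = x
Ka = x²/(C₀ − x) ⇒ C₀ = x + x²/Ka
C₀ = 2.04 × 10^-6 + (2.04 × 10^-6)²/(2.6 × 10^-8) = 1.62 × 10^-4 M

C₀ = 1.6 × 10^-4 M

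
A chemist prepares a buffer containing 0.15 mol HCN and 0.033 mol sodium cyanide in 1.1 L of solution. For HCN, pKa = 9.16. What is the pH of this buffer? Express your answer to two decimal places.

Using pH = pKa + log([base]/[acid]) with [base]/[acid] = 0.033/0.15:
pH = 9.16 + (-0.658) = 8.50

pH = 8.50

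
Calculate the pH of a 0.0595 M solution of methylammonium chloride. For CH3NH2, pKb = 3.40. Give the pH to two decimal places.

pH = 5.91

CH3NH3+ is the conjugate acid of the weak base CH3NH2.
Kb = 10^(−3.40) = 3.98 × 10^-4
Ka = Kw/Kb = 1.0×10^-14 / 3.98 × 10^-4 = 2.51 × 10^-11
From the ICE table, Ka = [H+]²/(0.0595 − [H+]) = 2.51 × 10^-11.
Since Ka ≪ C₀, [H+] ≈ √(Ka·C₀) = 1.22 × 10^-6 M.
([H+]/C₀ = 0.0021% < 5%, so the approximation holds.)
pH = −log(1.22 × 10^-6) = 5.91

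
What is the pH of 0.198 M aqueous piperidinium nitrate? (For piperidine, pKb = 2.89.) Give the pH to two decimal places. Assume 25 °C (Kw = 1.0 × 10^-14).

pH = 5.91

C5H10NH2+ is the conjugate acid of the weak base C5H10NH.
Kb = 10^(−2.89) = 1.29 × 10^-3
Ka = Kw/Kb = 1.0×10^-14 / 1.29 × 10^-3 = 7.75 × 10^-12
From the ICE table, Ka = [H+]²/(0.198 − [H+]) = 7.75 × 10^-12.
Neglecting [H+] in the denominator: [H+] = √(7.75 × 10^-12 × 0.198) = 1.24 × 10^-6 M
pH = −log(1.24 × 10^-6) = 5.91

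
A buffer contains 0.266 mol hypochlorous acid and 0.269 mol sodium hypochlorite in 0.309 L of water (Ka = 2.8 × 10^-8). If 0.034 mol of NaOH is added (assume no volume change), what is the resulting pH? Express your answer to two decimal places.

pH = 7.67

After neutralization: n(HOCl) = 0.232 mol, n(OCl-) = 0.303 mol.
pKa = −log(2.8 × 10^-8) = 7.553
pH = pKa + log([A⁻]/[HA]) = 7.553 + log(0.303/0.232) = 7.553 +0.116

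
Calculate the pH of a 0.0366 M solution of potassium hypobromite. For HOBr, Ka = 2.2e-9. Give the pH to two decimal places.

pH = 10.61

OBr- is the conjugate base of the weak acid HOBr.
Kb = Kw/Ka = 1.0×10^-14 / 2.2 × 10^-9 = 4.55 × 10^-6
Let x = [OH-] at equilibrium. Kb = x²/(0.0366 − x).
Since Kb ≪ C₀, x ≈ √(Kb·C₀) = 4.08 × 10^-4 M.
Check: 1.1% ionized — well under 5%, approximation valid.
pOH = −log(4.08 × 10^-4) = 3.39; pH = 14.00 − 3.39 = 10.61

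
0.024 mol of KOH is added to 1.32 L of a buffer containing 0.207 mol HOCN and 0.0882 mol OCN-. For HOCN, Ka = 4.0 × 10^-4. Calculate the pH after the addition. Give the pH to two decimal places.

pH = 3.19

After neutralization: n(HOCN) = 0.183 mol, n(OCN-) = 0.112 mol.
pKa = −log(4.0 × 10^-4) = 3.398
pH = pKa + log([A⁻]/[HA]) = 3.398 + log(0.112/0.183) = 3.398 -0.213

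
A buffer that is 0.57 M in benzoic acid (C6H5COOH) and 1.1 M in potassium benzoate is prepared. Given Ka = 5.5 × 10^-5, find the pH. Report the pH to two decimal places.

pKa = −log(5.5 × 10^-5) = 4.260
Henderson–Hasselbalch: pH = pKa + log([C6H5COO-]/[C6H5COOH]) = 4.260 + log(1.1/0.57)
pH = 4.260 + (+0.286) = 4.55

pH = 4.55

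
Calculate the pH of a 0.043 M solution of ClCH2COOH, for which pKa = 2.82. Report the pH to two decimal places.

ClCH2COOH ⇌ ClCH2COO- + H+
Ka = 10^(−2.82) = 1.51 × 10^-3
From the ICE table, Ka = [H+]²/(0.043 − [H+]) = 1.51 × 10^-3.
The 5% rule fails; solving [H+]² + Ka·[H+] − Ka·C₀ = 0 exactly:
[H+] = (−Ka + √(Ka² + 4·Ka·C₀))/2 = 7.34 × 10^-3 M
pH = −log[H+] = −log(7.34 × 10^-3) = 2.13

pH = 2.13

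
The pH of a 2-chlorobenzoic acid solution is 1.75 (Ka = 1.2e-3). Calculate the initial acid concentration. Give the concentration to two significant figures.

C₀ = 2.8 × 10^-1 M

[H+] = 10^(-1.75) = 1.78 × 10^-2 M = x
Ka = x²/(C₀ − x) ⇒ C₀ = x + x²/Ka
C₀ = 1.78 × 10^-2 + (1.78 × 10^-2)²/(1.2 × 10^-3) = 2.82 × 10^-1 M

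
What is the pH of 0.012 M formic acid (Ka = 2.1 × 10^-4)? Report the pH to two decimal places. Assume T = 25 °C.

pH = 2.83

HCOOH ⇌ HCOO- + H+
Ka = x²/(0.012 − x) = 2.1 × 10^-4
Here C₀/Ka ≈ 57.1, so the small-x approximation fails. Use the quadratic:
x = [−0.00021 + √(0.00021² + 1.01e-05)]/2 = 1.49 × 10^-3 M
pH = −log(1.49 × 10^-3) = 2.83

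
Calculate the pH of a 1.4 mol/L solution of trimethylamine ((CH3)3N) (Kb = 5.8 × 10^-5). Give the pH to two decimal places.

pH = 11.95

(CH3)3N + H2O ⇌ (CH3)3NH+ + OH-
Let x = [OH-] at equilibrium. Kb = x²/(1.4 − x).
Neglecting x in the denominator: x = √(5.8 × 10^-5 × 1.4) = 9.01 × 10^-3 M
pOH = 2.05, so pH = 14.00 − pOH = 11.95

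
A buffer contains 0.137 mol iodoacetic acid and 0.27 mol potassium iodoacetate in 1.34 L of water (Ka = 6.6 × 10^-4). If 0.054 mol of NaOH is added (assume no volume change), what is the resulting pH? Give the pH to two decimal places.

pH = 3.77

OH- converts ICH2COOH to ICH2COO-: ICH2COOH → 0.083 mol, ICH2COO- → 0.324 mol.
pKa = −log(6.6 × 10^-4) = 3.180
pH = pKa + log([A⁻]/[HA]) = 3.180 + log(0.324/0.083) = 3.180 +0.591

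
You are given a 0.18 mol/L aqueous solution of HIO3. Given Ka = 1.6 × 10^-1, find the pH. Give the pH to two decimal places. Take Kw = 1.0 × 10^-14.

HIO3 ⇌ IO3- + H+
Ka = x²/(0.18 − x) = 1.6 × 10^-1
The 5% rule fails; solving x² + Ka·x − Ka·C₀ = 0 exactly:
x = [−0.16 + √(0.16² + 0.115)]/2 = 1.08 × 10^-1 M
pH = −log[H+] = −log(1.08 × 10^-1) = 0.97

pH = 0.97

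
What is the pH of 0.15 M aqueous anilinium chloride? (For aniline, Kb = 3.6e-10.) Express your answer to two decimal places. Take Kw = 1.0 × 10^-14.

C6H5NH3+ is the conjugate acid of the weak base C6H5NH2.
Ka = Kw/Kb = 1.0×10^-14 / 3.6 × 10^-10 = 2.78 × 10^-5
From the ICE table, Ka = [H+]²/(0.15 − [H+]) = 2.78 × 10^-5.
Since Ka ≪ C₀, [H+] ≈ √(Ka·C₀) = 2.04 × 10^-3 M.
pH = −log(2.04 × 10^-3) = 2.69

pH = 2.69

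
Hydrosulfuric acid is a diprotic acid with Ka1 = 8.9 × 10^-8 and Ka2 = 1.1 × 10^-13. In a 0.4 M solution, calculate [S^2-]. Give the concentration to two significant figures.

First ionization gives [H+] ≈ [HS-] = 1.89 × 10^-4 M.
Second step: Ka2 = [H+][S^2-]/[HS-] ≈ [S^2-] (since [H+] ≈ [HS-]).
So [S^2-] ≈ Ka2.

1.1 × 10^-13 M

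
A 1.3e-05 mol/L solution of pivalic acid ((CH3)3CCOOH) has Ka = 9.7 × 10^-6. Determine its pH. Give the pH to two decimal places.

pH = 5.13

(CH3)3CCOOH ⇌ (CH3)3CCOO- + H+
From the ICE table, Ka = x²/(1.3e-05 − x) = 9.7 × 10^-6.
Here C₀/Ka ≈ 1.34, so the small-x approximation fails. Use the quadratic:
x = (−Ka + √(Ka² + 4·Ka·C₀))/2 = 7.38 × 10^-6 M
pH = −log[H+] = −log(7.38 × 10^-6) = 5.13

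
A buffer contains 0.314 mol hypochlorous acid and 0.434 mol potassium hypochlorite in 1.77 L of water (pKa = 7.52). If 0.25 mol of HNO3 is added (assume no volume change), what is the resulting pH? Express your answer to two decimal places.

pH = 7.03

Added H+ converts OCl- to HOCl: HOCl → 0.564 mol, OCl- → 0.184 mol.
Henderson–Hasselbalch with mole ratio 0.184/0.564: pH = 7.52 + (-0.486)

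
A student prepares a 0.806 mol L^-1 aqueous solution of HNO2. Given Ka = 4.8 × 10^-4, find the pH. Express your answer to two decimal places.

pH = 1.71

HNO2 ⇌ NO2- + H+
Ka = x²/(0.806 − x) = 4.8 × 10^-4
Neglecting x in the denominator: x = √(4.8 × 10^-4 × 0.806) = 1.97 × 10^-2 M
pH = −log(1.97 × 10^-2) = 1.71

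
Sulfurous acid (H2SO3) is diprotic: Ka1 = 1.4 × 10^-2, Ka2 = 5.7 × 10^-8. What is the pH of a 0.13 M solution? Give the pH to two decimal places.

pH = 1.44

Since Ka1 ≫ Ka2, the first ionization dominates [H+].
Ka1 = x²/(0.13 − x) = 1.4 × 10^-2
Solving the quadratic: x = (−Ka1 + √(Ka1² + 4·Ka1·C₀))/2 = 3.62 × 10^-2 M
pH = −log(3.62 × 10^-2) = 1.44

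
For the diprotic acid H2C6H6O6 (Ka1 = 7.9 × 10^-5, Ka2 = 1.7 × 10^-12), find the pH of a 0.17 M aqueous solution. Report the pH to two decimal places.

Ka1 ≫ Ka2, so treat the first dissociation as the only significant source of H+.
Ka1 = x²/(0.17 − x) = 7.9 × 10^-5
x ≈ √(7.9 × 10^-5 × 0.17) = 3.66 × 10^-3 M
pH = −log(3.66 × 10^-3) = 2.44

pH = 2.44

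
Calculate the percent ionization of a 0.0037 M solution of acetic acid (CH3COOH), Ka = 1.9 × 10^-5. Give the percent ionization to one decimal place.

CH3COOH ⇌ CH3COO- + H+; let x = [H+] at equilibrium.
Solve x² + 1.9e-05x − 7.03e-08 = 0 → x = 2.56 × 10^-4 M
% ionization = x/C₀ × 100% = 2.56 × 10^-4/0.0037 × 100% = 6.9%

6.9%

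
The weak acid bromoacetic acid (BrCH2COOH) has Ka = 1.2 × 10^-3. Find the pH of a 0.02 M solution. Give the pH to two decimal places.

BrCH2COOH ⇌ BrCH2COO- + H+
Ka = x²/(0.02 − x) = 1.2 × 10^-3
The 5% rule fails; solving x² + Ka·x − Ka·C₀ = 0 exactly:
x = [−0.0012 + √(0.0012² + 9.6e-05)]/2 = 4.34 × 10^-3 M
pH = −log[H+] = −log(4.34 × 10^-3) = 2.36

pH = 2.36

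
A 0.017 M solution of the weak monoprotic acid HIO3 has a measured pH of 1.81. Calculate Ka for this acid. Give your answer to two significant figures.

[H+] = 10^(-1.81) = 1.55 × 10^-2 M
At equilibrium [HA] = 0.017 − 1.55 × 10^-2 = 1.50 × 10^-3 M
Ka = [H+][A-]/[HA] = (1.55 × 10^-2)² / 1.50 × 10^-3 = 1.6 × 10^-1

Ka = 1.6 × 10^-1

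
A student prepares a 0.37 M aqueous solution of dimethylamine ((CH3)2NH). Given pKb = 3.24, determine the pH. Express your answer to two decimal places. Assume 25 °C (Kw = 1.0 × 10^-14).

(CH3)2NH + H2O ⇌ (CH3)2NH2+ + OH-
Kb = 10^(−3.24) = 5.75 × 10^-4
Kb = [OH-]²/(0.37 − [OH-]) = 5.75 × 10^-4
Neglecting [OH-] in the denominator: [OH-] = √(5.75 × 10^-4 × 0.37) = 1.46 × 10^-2 M
([OH-]/C₀ = 3.9% < 5%, so the approximation holds.)
pOH = −log(1.46 × 10^-2) = 1.84; pH = 14.00 − 1.84 = 12.16

pH = 12.16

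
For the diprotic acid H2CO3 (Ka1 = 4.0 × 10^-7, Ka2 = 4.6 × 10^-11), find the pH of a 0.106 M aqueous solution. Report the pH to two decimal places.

pH = 3.69

Ka1 ≫ Ka2, so treat the first dissociation as the only significant source of H+.
Ka1 = x²/(0.106 − x) = 4.0 × 10^-7
x ≈ √(4.0 × 10^-7 × 0.106) = 2.06 × 10^-4 M
pH = −log(2.06 × 10^-4) = 3.69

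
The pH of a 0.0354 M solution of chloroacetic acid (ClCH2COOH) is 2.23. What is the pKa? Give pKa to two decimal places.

[H+] = 10^(-2.23) = 5.89 × 10^-3 M
At equilibrium [HA] = 0.0354 − 5.89 × 10^-3 = 2.95 × 10^-2 M
Ka = [H+][A-]/[HA] = (5.89 × 10^-3)² / 2.95 × 10^-2 = 1.18 × 10^-3
pKa = -log(1.18 × 10^-3) = 2.93

pKa = 2.93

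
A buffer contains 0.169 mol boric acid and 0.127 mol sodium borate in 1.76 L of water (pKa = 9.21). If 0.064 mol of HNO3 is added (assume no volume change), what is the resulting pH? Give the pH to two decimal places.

pH = 8.64

After neutralization: n(B(OH)3) = 0.233 mol, n(B(OH)4-) = 0.063 mol.
pH = pKa + log([A⁻]/[HA]) = 9.21 + log(0.063/0.233) = 9.21 -0.568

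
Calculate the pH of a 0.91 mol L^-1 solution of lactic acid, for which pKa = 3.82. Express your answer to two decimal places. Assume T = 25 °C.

CH3CH(OH)COOH ⇌ CH3CH(OH)COO- + H+
Ka = 10^(−3.82) = 1.51 × 10^-4
From the ICE table, Ka = [H+]²/(0.91 − [H+]) = 1.51 × 10^-4.
Since Ka ≪ C₀, [H+] ≈ √(Ka·C₀) = 1.17 × 10^-2 M.
([H+]/C₀ = 1.3% < 5%, so the approximation holds.)
pH = −log(1.17 × 10^-2) = 1.93

pH = 1.93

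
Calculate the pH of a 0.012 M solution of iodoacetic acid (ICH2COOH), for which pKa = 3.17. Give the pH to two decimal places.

ICH2COOH ⇌ ICH2COO- + H+
Ka = 10^(−3.17) = 6.76 × 10^-4
Ka = [H+]²/(0.012 − [H+]) = 6.76 × 10^-4
[H+] is not negligible relative to C₀; solve [H+]² + 0.000676·[H+] − 8.11e-06 = 0.
[H+] = (−Ka + √(Ka² + 4·Ka·C₀))/2 = 2.53 × 10^-3 M
pH = −log(2.53 × 10^-3) = 2.60

pH = 2.60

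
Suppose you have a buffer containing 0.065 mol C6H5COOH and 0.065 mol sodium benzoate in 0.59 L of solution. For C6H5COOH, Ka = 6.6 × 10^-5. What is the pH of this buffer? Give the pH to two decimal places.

pKa = −log(6.6 × 10^-5) = 4.180
pH = pKa + log([A⁻]/[HA]) = 4.180 + log(0.065/0.065)
pH = 4.180 + (+0.000) = 4.18

pH = 4.18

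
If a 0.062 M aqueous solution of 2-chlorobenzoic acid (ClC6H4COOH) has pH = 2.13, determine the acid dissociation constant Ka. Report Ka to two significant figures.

[H+] = 10^(-2.13) = 7.41 × 10^-3 M
At equilibrium [HA] = 0.062 − 7.41 × 10^-3 = 5.46 × 10^-2 M
Ka = [H+][A-]/[HA] = (7.41 × 10^-3)² / 5.46 × 10^-2 = 1.0 × 10^-3

Ka = 1.0 × 10^-3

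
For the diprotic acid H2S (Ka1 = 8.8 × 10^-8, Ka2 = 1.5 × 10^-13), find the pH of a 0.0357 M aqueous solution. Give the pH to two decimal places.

pH = 4.25

Since Ka1 ≫ Ka2, the first ionization dominates [H+].
Ka1 = x²/(0.0357 − x) = 8.8 × 10^-8
x ≈ √(8.8 × 10^-8 × 0.0357) = 5.60 × 10^-5 M
pH = −log(5.60 × 10^-5) = 4.25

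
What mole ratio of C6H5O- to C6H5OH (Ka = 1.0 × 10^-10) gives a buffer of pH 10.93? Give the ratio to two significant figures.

pKa = -log(1.0 × 10^-10) = 10.000
pH = pKa + log(r) ⇒ log(r) = 10.93 − 10.000 = +0.930
r = [C6H5O-]/[C6H5OH] = 10^(+0.930) = 8.51

ratio = 8.5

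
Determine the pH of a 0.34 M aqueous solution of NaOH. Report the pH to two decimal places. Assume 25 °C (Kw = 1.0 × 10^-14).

pH = 13.53

NaOH is a strong base; [OH-] = 0.34 M.
pOH = -log(0.34) = 0.47
pH = 14.00 - 0.47 = 13.53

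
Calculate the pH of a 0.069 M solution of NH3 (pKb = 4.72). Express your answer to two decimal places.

pH = 11.06

NH3 + H2O ⇌ NH4+ + OH-
Kb = 10^(−4.72) = 1.91 × 10^-5
From the ICE table, Kb = x²/(0.069 − x) = 1.91 × 10^-5.
Assume x ≪ 0.069: x ≈ √(1.91 × 10^-5 × 0.069) = 1.15 × 10^-3 M
pOH = −log(1.15 × 10^-3) = 2.94; pH = 14.00 − 2.94 = 11.06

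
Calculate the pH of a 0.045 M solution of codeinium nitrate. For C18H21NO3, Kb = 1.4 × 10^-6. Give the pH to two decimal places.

pH = 4.75

C18H22NO3+ is the conjugate acid of the weak base C18H21NO3.
Ka = Kw/Kb = 1.0×10^-14 / 1.4 × 10^-6 = 7.14 × 10^-9
From the ICE table, Ka = [H+]²/(0.045 − [H+]) = 7.14 × 10^-9.
Assume [H+] ≪ 0.045: [H+] ≈ √(7.14 × 10^-9 × 0.045) = 1.79 × 10^-5 M
pH = −log(1.79 × 10^-5) = 4.75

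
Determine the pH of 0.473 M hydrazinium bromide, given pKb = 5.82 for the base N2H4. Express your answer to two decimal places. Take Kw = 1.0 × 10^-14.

pH = 4.25

N2H5+ is the conjugate acid of the weak base N2H4.
Kb = 10^(−5.82) = 1.51 × 10^-6
Ka = Kw/Kb = 1.0×10^-14 / 1.51 × 10^-6 = 6.62 × 10^-9
From the ICE table, Ka = x²/(0.473 − x) = 6.62 × 10^-9.
Assume x ≪ 0.473: x ≈ √(6.62 × 10^-9 × 0.473) = 5.60 × 10^-5 M
(x/C₀ = 0.012% < 5%, so the approximation holds.)
pH = −log(5.60 × 10^-5) = 4.25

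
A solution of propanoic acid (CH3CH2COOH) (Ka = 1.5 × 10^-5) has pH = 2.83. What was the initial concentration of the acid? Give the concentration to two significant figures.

[H+] = 10^(-2.83) = 1.48 × 10^-3 M = x
Ka = x²/(C₀ − x) ⇒ C₀ = x + x²/Ka
C₀ = 1.48 × 10^-3 + (1.48 × 10^-3)²/(1.5 × 10^-5) = 1.48 × 10^-1 M

C₀ = 1.5 × 10^-1 M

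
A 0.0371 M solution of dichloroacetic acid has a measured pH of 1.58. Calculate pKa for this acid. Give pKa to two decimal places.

[H+] = 10^(-1.58) = 2.63 × 10^-2 M
At equilibrium [HA] = 0.0371 − 2.63 × 10^-2 = 1.08 × 10^-2 M
Ka = [H+][A-]/[HA] = (2.63 × 10^-2)² / 1.08 × 10^-2 = 6.40 × 10^-2
pKa = -log(6.40 × 10^-2) = 1.19

pKa = 1.19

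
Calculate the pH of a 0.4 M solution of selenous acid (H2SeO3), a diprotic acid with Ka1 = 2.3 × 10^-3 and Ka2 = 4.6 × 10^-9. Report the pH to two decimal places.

pH = 1.53

Since Ka1 ≫ Ka2, the first ionization dominates [H+].
Ka1 = x²/(0.4 − x) = 2.3 × 10^-3
Solving the quadratic: x = (−Ka1 + √(Ka1² + 4·Ka1·C₀))/2 = 2.92 × 10^-2 M
pH = −log(2.92 × 10^-2) = 1.53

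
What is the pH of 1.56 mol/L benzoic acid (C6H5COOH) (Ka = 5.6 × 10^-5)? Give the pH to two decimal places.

pH = 2.03

C6H5COOH ⇌ C6H5COO- + H+
From the ICE table, Ka = [H+]²/(1.56 − [H+]) = 5.6 × 10^-5.
Since Ka ≪ C₀, [H+] ≈ √(Ka·C₀) = 9.35 × 10^-3 M.
Check: 0.6% ionized — well under 5%, approximation valid.
pH = −log(9.35 × 10^-3) = 2.03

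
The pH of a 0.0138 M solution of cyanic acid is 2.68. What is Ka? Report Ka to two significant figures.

[H+] = 10^(-2.68) = 2.09 × 10^-3 M
At equilibrium [HA] = 0.0138 − 2.09 × 10^-3 = 1.17 × 10^-2 M
Ka = [H+][A-]/[HA] = (2.09 × 10^-3)² / 1.17 × 10^-2 = 3.7 × 10^-4

Ka = 3.7 × 10^-4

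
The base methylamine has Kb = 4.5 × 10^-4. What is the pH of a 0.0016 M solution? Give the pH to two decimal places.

pH = 10.81

CH3NH2 + H2O ⇌ CH3NH3+ + OH-
From the ICE table, Kb = x²/(0.0016 − x) = 4.5 × 10^-4.
Here C₀/Kb ≈ 3.56, so the small-x approximation fails. Use the quadratic:
x = [−0.00045 + √(0.00045² + 2.88e-06)]/2 = 6.53 × 10^-4 M
pOH = −log(6.53 × 10^-4) = 3.19; pH = 14.00 − 3.19 = 10.81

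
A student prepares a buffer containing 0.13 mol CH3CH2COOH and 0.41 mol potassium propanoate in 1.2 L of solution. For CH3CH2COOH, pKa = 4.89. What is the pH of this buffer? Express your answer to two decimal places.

Using pH = pKa + log([base]/[acid]) with [base]/[acid] = 0.41/0.13:
pH = 4.89 + (+0.499) = 5.39

pH = 5.39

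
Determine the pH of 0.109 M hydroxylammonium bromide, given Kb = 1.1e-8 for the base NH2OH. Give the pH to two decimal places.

NH3OH+ is the conjugate acid of the weak base NH2OH.
Ka = Kw/Kb = 1.0×10^-14 / 1.1 × 10^-8 = 9.09 × 10^-7
Let x = [H+] at equilibrium. Ka = x²/(0.109 − x).
Neglecting x in the denominator: x = √(9.09 × 10^-7 × 0.109) = 3.15 × 10^-4 M
Check: 0.29% ionized — well under 5%, approximation valid.
pH = −log(3.15 × 10^-4) = 3.50

pH = 3.50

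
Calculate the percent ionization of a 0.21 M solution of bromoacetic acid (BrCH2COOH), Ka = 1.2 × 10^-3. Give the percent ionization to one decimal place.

7.3%

BrCH2COOH ⇌ BrCH2COO- + H+; let x = [H+] at equilibrium.
Ka = x²/(C₀ − x); solving the quadratic gives x = 1.53 × 10^-2 M.
Fraction ionized = 1.53 × 10^-2 / 0.21 = 0.0729 → 7.3%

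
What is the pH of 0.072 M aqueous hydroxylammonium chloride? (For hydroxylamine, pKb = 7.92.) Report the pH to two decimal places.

NH3OH+ is the conjugate acid of the weak base NH2OH.
Kb = 10^(−7.92) = 1.20 × 10^-8
Ka = Kw/Kb = 1.0×10^-14 / 1.20 × 10^-8 = 8.33 × 10^-7
Let x = [H+] at equilibrium. Ka = x²/(0.072 − x).
Since Ka ≪ C₀, x ≈ √(Ka·C₀) = 2.45 × 10^-4 M.
pH = −log(2.45 × 10^-4) = 3.61

pH = 3.61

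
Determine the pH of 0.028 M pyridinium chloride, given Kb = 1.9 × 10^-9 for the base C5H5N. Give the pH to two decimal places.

pH = 3.42

C5H5NH+ is the conjugate acid of the weak base C5H5N.
Ka = Kw/Kb = 1.0×10^-14 / 1.9 × 10^-9 = 5.26 × 10^-6
From the ICE table, Ka = [H+]²/(0.028 − [H+]) = 5.26 × 10^-6.
Neglecting [H+] in the denominator: [H+] = √(5.26 × 10^-6 × 0.028) = 3.84 × 10^-4 M
Check: 1.4% ionized — well under 5%, approximation valid.
pH = −log(3.84 × 10^-4) = 3.42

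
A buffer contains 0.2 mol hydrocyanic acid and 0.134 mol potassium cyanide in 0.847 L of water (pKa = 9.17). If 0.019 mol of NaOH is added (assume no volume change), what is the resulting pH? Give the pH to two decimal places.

pH = 9.10

OH- converts HCN to CN-: HCN → 0.181 mol, CN- → 0.153 mol.
Henderson–Hasselbalch with mole ratio 0.153/0.181: pH = 9.17 + (-0.073)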